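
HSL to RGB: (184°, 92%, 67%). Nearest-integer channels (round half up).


H=184°, S=0.92, L=0.67
C = (1-|2L-1|)×S = (1-|0.34|)×0.92 = 0.6072
H' = H/60 = 184/60 ≈ 3.0667; X = C×(1-|H' mod 2 - 1|) = 0.56672
m = L - C/2 = 0.67 - 0.3036 = 0.3664
Sector ⌊H'⌋ = 3 → (R',G',B') = (0.0, 0.56672, 0.6072)
RGB = ((R'+m)×255, (G'+m)×255, (B'+m)×255) = (93.432, 237.9456, 248.268)
Round half up → RGB(93, 238, 248)


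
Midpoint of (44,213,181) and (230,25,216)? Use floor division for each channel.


Midpoint: each channel = ⌊(C₁+C₂)/2⌋
R: ⌊(44+230)/2⌋ = 137
G: ⌊(213+25)/2⌋ = 119
B: ⌊(181+216)/2⌋ = 198
= RGB(137, 119, 198)


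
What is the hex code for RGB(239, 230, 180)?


R = 239 → EF (hex)
G = 230 → E6 (hex)
B = 180 → B4 (hex)
Hex = #EFE6B4


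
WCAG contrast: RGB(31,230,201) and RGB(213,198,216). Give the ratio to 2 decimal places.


Linearize each sRGB channel c=v/255: c/12.92 if c ≤ 0.04045 else ((c+0.055)/1.055)^2.4
L = 0.2126×R_lin + 0.7152×G_lin + 0.0722×B_lin
Color 1 (31,230,201):
  R=31: 31/255≈0.1216 > 0.04045 → ((0.1216+0.055)/1.055)^2.4 ≈ 0.01370
  G=230: 230/255≈0.9020 > 0.04045 → ((0.9020+0.055)/1.055)^2.4 ≈ 0.79130
  B=201: 201/255≈0.7882 > 0.04045 → ((0.7882+0.055)/1.055)^2.4 ≈ 0.58408
  L1 = 0.2126×0.01370 + 0.7152×0.79130 + 0.0722×0.58408 ≈ 0.61102
Color 2 (213,198,216):
  R=213: 213/255≈0.8353 > 0.04045 → ((0.8353+0.055)/1.055)^2.4 ≈ 0.66539
  G=198: 198/255≈0.7765 > 0.04045 → ((0.7765+0.055)/1.055)^2.4 ≈ 0.56471
  B=216: 216/255≈0.8471 > 0.04045 → ((0.8471+0.055)/1.055)^2.4 ≈ 0.68669
  L2 = 0.2126×0.66539 + 0.7152×0.56471 + 0.0722×0.68669 ≈ 0.59492
Lighter = 0.61102, Darker = 0.59492
Ratio = (L_lighter + 0.05) / (L_darker + 0.05)
Ratio = (0.61102 + 0.05) / (0.59492 + 0.05) = 0.66102 / 0.64492 ≈ 1.0250
Ratio ≈ 1.02:1


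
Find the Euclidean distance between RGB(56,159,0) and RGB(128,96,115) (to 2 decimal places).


d = √[(R₁-R₂)² + (G₁-G₂)² + (B₁-B₂)²]
d = √[(56-128)² + (159-96)² + (0-115)²]
d = √[5184 + 3969 + 13225]
d = √22378
d ≈ 149.59


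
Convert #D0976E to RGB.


D0 → 208 (R)
97 → 151 (G)
6E → 110 (B)
= RGB(208, 151, 110)


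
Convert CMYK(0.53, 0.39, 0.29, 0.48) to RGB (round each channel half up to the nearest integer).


R = 255 × (1-C) × (1-K) = 255 × 0.47 × 0.52 = 62.322 → 62
G = 255 × (1-M) × (1-K) = 255 × 0.61 × 0.52 = 80.886 → 81
B = 255 × (1-Y) × (1-K) = 255 × 0.71 × 0.52 = 94.146 → 94
= RGB(62, 81, 94)


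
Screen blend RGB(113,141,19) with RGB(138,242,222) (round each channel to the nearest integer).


Screen: C = 255 - (255-A)×(255-B)/255, rounded to nearest integer
R: 255 - (255-113)×(255-138)/255 = 255 - 16614/255 ≈ 255 - 65.153 = 189.847 → 190
G: 255 - (255-141)×(255-242)/255 = 255 - 1482/255 ≈ 255 - 5.812 = 249.188 → 249
B: 255 - (255-19)×(255-222)/255 = 255 - 7788/255 ≈ 255 - 30.541 = 224.459 → 224
= RGB(190, 249, 224)


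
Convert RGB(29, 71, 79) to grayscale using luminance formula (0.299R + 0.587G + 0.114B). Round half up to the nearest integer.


Gray = 0.299×R + 0.587×G + 0.114×B
Gray = 0.299×29 + 0.587×71 + 0.114×79
Gray = 8.671 + 41.677 + 9.006
Gray = 59.354 → round half up → 59
Gray = 59


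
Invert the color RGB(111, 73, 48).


Invert: (255-R, 255-G, 255-B)
R: 255-111 = 144
G: 255-73 = 182
B: 255-48 = 207
= RGB(144, 182, 207)


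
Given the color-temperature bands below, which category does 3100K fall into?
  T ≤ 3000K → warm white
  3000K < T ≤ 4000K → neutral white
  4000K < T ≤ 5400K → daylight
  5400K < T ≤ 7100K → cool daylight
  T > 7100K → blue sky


Temperature: 3100K
3000K < 3100K ≤ 4000K → neutral white
Classification: neutral white


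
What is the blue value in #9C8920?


Color: #9C8920
R = 9C = 156
G = 89 = 137
B = 20 = 32
Blue = 32


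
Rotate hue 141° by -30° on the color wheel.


New hue = (H + rotation) mod 360
New hue = (141 -30) mod 360
= 111 mod 360
= 111°


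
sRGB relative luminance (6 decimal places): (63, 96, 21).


Linearize each channel (sRGB transfer function): c = v/255; c_lin = c/12.92 if c ≤ 0.04045, else ((c+0.055)/1.055)^2.4
  R: 63/255 ≈ 0.247059 > 0.04045 → ((0.247059+0.055)/1.055)^2.4 ≈ 0.049707
  G: 96/255 ≈ 0.376471 > 0.04045 → ((0.376471+0.055)/1.055)^2.4 ≈ 0.116971
  B: 21/255 ≈ 0.082353 > 0.04045 → ((0.082353+0.055)/1.055)^2.4 ≈ 0.007499
R_lin = 0.049707, G_lin = 0.116971, B_lin = 0.007499
L = 0.2126×R + 0.7152×G + 0.0722×B
L = 0.2126×0.049707 + 0.7152×0.116971 + 0.0722×0.007499
L ≈ 0.094766


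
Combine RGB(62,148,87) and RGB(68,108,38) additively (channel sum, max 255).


Additive: each channel = min(255, C₁+C₂)
R: 62+68 = 130 → 130
G: 148+108 = 256 → 255
B: 87+38 = 125 → 125
= RGB(130, 255, 125)


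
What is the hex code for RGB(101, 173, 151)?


R = 101 → 65 (hex)
G = 173 → AD (hex)
B = 151 → 97 (hex)
Hex = #65AD97


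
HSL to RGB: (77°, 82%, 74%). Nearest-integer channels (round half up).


H=77°, S=0.82, L=0.74
C = (1-|2L-1|)×S = (1-|0.48|)×0.82 = 0.4264
H' = H/60 = 77/60 ≈ 1.2833; X = C×(1-|H' mod 2 - 1|) ≈ 0.3056
m = L - C/2 = 0.74 - 0.2132 = 0.5268
Sector ⌊H'⌋ = 1 → (R',G',B') = (≈0.3056, 0.4264, 0.0)
RGB = ((R'+m)×255, (G'+m)×255, (B'+m)×255) = (212.2586, 243.066, 134.334)
Round half up → RGB(212, 243, 134)


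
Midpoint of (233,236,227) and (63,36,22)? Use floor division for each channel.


Midpoint: each channel = ⌊(C₁+C₂)/2⌋
R: ⌊(233+63)/2⌋ = 148
G: ⌊(236+36)/2⌋ = 136
B: ⌊(227+22)/2⌋ = 124
= RGB(148, 136, 124)


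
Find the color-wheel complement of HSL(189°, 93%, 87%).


Complement = opposite side of color wheel = hue + 180°
H' = (189 + 180) mod 360 = 9°
S and L unchanged.
= HSL(9°, 93%, 87%)


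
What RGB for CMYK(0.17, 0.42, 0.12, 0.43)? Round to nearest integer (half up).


R = 255 × (1-C) × (1-K) = 255 × 0.83 × 0.57 = 120.6405 → 121
G = 255 × (1-M) × (1-K) = 255 × 0.58 × 0.57 = 84.303 → 84
B = 255 × (1-Y) × (1-K) = 255 × 0.88 × 0.57 = 127.908 → 128
= RGB(121, 84, 128)


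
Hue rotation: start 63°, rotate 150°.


New hue = (H + rotation) mod 360
New hue = (63 + 150) mod 360
= 213 mod 360
= 213°


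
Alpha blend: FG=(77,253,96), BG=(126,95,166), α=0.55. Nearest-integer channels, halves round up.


C = α×F + (1-α)×B, with 1-α = 0.45
R: 0.55×77 + 0.45×126 = 42.35 + 56.70 = 99.05 → 99
G: 0.55×253 + 0.45×95 = 139.15 + 42.75 = 181.90 → 182
B: 0.55×96 + 0.45×166 = 52.80 + 74.70 = 127.50 → 128
= RGB(99, 182, 128)


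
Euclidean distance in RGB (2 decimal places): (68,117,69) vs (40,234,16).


d = √[(R₁-R₂)² + (G₁-G₂)² + (B₁-B₂)²]
d = √[(68-40)² + (117-234)² + (69-16)²]
d = √[784 + 13689 + 2809]
d = √17282
d ≈ 131.46


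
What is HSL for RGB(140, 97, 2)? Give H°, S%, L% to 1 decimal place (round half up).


Normalize: R'=140/255≈0.5490, G'=97/255≈0.3804, B'=2/255≈0.0078
Max=140/255, Min=2/255, Δ=Max-Min=138/255
L = (Max+Min)/2 = (140+2)/510 = 142/510 = 0.27843… → L = 27.8%
L ≤ 0.5 → S = Δ/(Max+Min) = 138/(140+2) = 138/142 = 0.97183… → S = 97.2%
(the 1/255 factors cancel in S and H, so raw channel differences can be used)
Max is R' → H = 60 × (((G-B)/Δ) mod 6) = 60 × (((97-2)/138) mod 6)
  95/138 = 0.6884…
  H = 60 × 0.6884… = 41.304…° → H = 41.3°
= HSL(41.3°, 97.2%, 27.8%)


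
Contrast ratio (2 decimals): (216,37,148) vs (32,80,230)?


Linearize each sRGB channel c=v/255: c/12.92 if c ≤ 0.04045 else ((c+0.055)/1.055)^2.4
L = 0.2126×R_lin + 0.7152×G_lin + 0.0722×B_lin
Color 1 (216,37,148):
  R=216: 216/255≈0.8471 > 0.04045 → ((0.8471+0.055)/1.055)^2.4 ≈ 0.68669
  G=37: 37/255≈0.1451 > 0.04045 → ((0.1451+0.055)/1.055)^2.4 ≈ 0.01850
  B=148: 148/255≈0.5804 > 0.04045 → ((0.5804+0.055)/1.055)^2.4 ≈ 0.29614
  L1 = 0.2126×0.68669 + 0.7152×0.01850 + 0.0722×0.29614 ≈ 0.18060
Color 2 (32,80,230):
  R=32: 32/255≈0.1255 > 0.04045 → ((0.1255+0.055)/1.055)^2.4 ≈ 0.01444
  G=80: 80/255≈0.3137 > 0.04045 → ((0.3137+0.055)/1.055)^2.4 ≈ 0.08022
  B=230: 230/255≈0.9020 > 0.04045 → ((0.9020+0.055)/1.055)^2.4 ≈ 0.79130
  L2 = 0.2126×0.01444 + 0.7152×0.08022 + 0.0722×0.79130 ≈ 0.11758
Lighter = 0.18060, Darker = 0.11758
Ratio = (L_lighter + 0.05) / (L_darker + 0.05)
Ratio = (0.18060 + 0.05) / (0.11758 + 0.05) = 0.23060 / 0.16758 ≈ 1.3761
Ratio ≈ 1.38:1


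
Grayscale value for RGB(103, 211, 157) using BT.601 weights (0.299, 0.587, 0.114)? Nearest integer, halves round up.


Gray = 0.299×R + 0.587×G + 0.114×B
Gray = 0.299×103 + 0.587×211 + 0.114×157
Gray = 30.797 + 123.857 + 17.898
Gray = 172.552 → round half up → 173
Gray = 173


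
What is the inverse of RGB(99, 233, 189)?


Invert: (255-R, 255-G, 255-B)
R: 255-99 = 156
G: 255-233 = 22
B: 255-189 = 66
= RGB(156, 22, 66)


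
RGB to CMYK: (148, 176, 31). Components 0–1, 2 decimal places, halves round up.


R'=148/255≈0.5804, G'=176/255≈0.6902, B'=31/255≈0.1216
K = 1 - max(R',G',B') = 1 - 176/255 = 79/255 = 0.30980… → 0.31
(1-R'-K)/(1-K) simplifies to (max-R)/max with max = 176:
C = (176-148)/176 = 28/176 = 0.15909… → 0.16
M = (176-176)/176 = 0/176 = 0 → 0.00
Y = (176-31)/176 = 145/176 = 0.82386… → 0.82
= CMYK(0.16, 0.00, 0.82, 0.31)


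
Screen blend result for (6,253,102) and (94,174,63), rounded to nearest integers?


Screen: C = 255 - (255-A)×(255-B)/255, rounded to nearest integer
R: 255 - (255-6)×(255-94)/255 = 255 - 40089/255 ≈ 255 - 157.212 = 97.788 → 98
G: 255 - (255-253)×(255-174)/255 = 255 - 162/255 ≈ 255 - 0.635 = 254.365 → 254
B: 255 - (255-102)×(255-63)/255 = 255 - 29376/255 ≈ 255 - 115.200 = 139.800 → 140
= RGB(98, 254, 140)


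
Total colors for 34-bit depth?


Colors = 2^bits = 2^34
= 17,179,869,184 colors


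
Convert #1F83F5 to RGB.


1F → 31 (R)
83 → 131 (G)
F5 → 245 (B)
= RGB(31, 131, 245)


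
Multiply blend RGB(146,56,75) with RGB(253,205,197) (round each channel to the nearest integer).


Multiply: C = A×B/255, rounded to nearest integer
R: 146×253/255 = 36938/255 ≈ 144.855 → 145
G: 56×205/255 = 11480/255 ≈ 45.020 → 45
B: 75×197/255 = 14775/255 ≈ 57.941 → 58
= RGB(145, 45, 58)


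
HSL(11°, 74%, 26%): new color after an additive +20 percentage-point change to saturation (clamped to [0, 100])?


Original S = 74%
Adjustment = +20 percentage points
New S = 74 + (20) = 94
Clamp to [0, 100] → 94
= HSL(11°, 94%, 26%)


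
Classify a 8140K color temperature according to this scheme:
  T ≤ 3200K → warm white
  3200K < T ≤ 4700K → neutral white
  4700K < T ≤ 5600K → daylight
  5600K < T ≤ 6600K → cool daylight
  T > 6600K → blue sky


Temperature: 8140K
8140K > 6600K → blue sky
Classification: blue sky


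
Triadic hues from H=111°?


Triadic: equally spaced at 120° intervals
H1 = 111°
H2 = (111 + 120) mod 360 = 231°
H3 = (111 + 240) mod 360 = 351°
Triadic = 111°, 231°, 351°


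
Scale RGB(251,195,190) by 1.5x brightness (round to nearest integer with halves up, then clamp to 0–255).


Multiply each channel by 1.5, round half up, clamp to [0, 255]
R: 251×1.5 = 376.5 → round → 377 → clamp → 255
G: 195×1.5 = 292.5 → round → 293 → clamp → 255
B: 190×1.5 = 285 → clamp → 255
= RGB(255, 255, 255)


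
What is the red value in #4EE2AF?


Color: #4EE2AF
R = 4E = 78
G = E2 = 226
B = AF = 175
Red = 78


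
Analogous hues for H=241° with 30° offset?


Base hue: 241°
Left analog: (241 - 30) mod 360 = 211°
Right analog: (241 + 30) mod 360 = 271°
Analogous hues = 211° and 271°


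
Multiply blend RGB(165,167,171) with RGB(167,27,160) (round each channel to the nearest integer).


Multiply: C = A×B/255, rounded to nearest integer
R: 165×167/255 = 27555/255 ≈ 108.059 → 108
G: 167×27/255 = 4509/255 ≈ 17.682 → 18
B: 171×160/255 = 27360/255 ≈ 107.294 → 107
= RGB(108, 18, 107)


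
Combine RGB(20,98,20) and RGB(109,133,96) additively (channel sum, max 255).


Additive: each channel = min(255, C₁+C₂)
R: 20+109 = 129 → 129
G: 98+133 = 231 → 231
B: 20+96 = 116 → 116
= RGB(129, 231, 116)


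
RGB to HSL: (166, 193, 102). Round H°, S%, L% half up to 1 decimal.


Normalize: R'=166/255≈0.6510, G'=193/255≈0.7569, B'=102/255≈0.4000
Max=193/255, Min=102/255, Δ=Max-Min=91/255
L = (Max+Min)/2 = (193+102)/510 = 295/510 = 0.57843… → L = 57.8%
L > 0.5 → S = Δ/(2-Max-Min) = 91/(510-193-102) = 91/215 = 0.42325… → S = 42.3%
(the 1/255 factors cancel in S and H, so raw channel differences can be used)
Max is G' → H = 60 × ((B-R)/Δ + 2) = 60 × ((102-166)/91 + 2)
  -64/91 + 2 = -0.7032… + 2 = 1.2967…
  H = 60 × 1.2967… = 77.802…° → H = 77.8°
= HSL(77.8°, 42.3%, 57.8%)


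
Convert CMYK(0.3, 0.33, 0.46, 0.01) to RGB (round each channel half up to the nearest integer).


R = 255 × (1-C) × (1-K) = 255 × 0.70 × 0.99 = 176.715 → 177
G = 255 × (1-M) × (1-K) = 255 × 0.67 × 0.99 = 169.1415 → 169
B = 255 × (1-Y) × (1-K) = 255 × 0.54 × 0.99 = 136.323 → 136
= RGB(177, 169, 136)


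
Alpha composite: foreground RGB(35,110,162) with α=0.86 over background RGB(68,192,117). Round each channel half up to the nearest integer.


C = α×F + (1-α)×B, with 1-α = 0.14
R: 0.86×35 + 0.14×68 = 30.10 + 9.52 = 39.62 → 40
G: 0.86×110 + 0.14×192 = 94.60 + 26.88 = 121.48 → 121
B: 0.86×162 + 0.14×117 = 139.32 + 16.38 = 155.70 → 156
= RGB(40, 121, 156)


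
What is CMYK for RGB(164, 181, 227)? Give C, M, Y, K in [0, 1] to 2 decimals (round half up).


R'=164/255≈0.6431, G'=181/255≈0.7098, B'=227/255≈0.8902
K = 1 - max(R',G',B') = 1 - 227/255 = 28/255 = 0.10980… → 0.11
(1-R'-K)/(1-K) simplifies to (max-R)/max with max = 227:
C = (227-164)/227 = 63/227 = 0.27753… → 0.28
M = (227-181)/227 = 46/227 = 0.20264… → 0.20
Y = (227-227)/227 = 0/227 = 0 → 0.00
= CMYK(0.28, 0.20, 0.00, 0.11)


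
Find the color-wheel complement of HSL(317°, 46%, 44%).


Complement = opposite side of color wheel = hue + 180°
H' = (317 + 180) mod 360 = 137°
S and L unchanged.
= HSL(137°, 46%, 44%)


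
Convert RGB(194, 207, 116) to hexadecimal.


R = 194 → C2 (hex)
G = 207 → CF (hex)
B = 116 → 74 (hex)
Hex = #C2CF74


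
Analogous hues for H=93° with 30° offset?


Base hue: 93°
Left analog: (93 - 30) mod 360 = 63°
Right analog: (93 + 30) mod 360 = 123°
Analogous hues = 63° and 123°


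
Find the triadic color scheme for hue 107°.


Triadic: equally spaced at 120° intervals
H1 = 107°
H2 = (107 + 120) mod 360 = 227°
H3 = (107 + 240) mod 360 = 347°
Triadic = 107°, 227°, 347°


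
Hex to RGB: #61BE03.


61 → 97 (R)
BE → 190 (G)
03 → 3 (B)
= RGB(97, 190, 3)


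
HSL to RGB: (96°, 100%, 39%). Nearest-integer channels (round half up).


H=96°, S=1.00, L=0.39
C = (1-|2L-1|)×S = (1-|-0.22|)×1.00 = 0.78
H' = H/60 = 96/60 ≈ 1.6000; X = C×(1-|H' mod 2 - 1|) = 0.312
m = L - C/2 = 0.39 - 0.39 = 0
Sector ⌊H'⌋ = 1 → (R',G',B') = (0.312, 0.78, 0.0)
RGB = ((R'+m)×255, (G'+m)×255, (B'+m)×255) = (79.56, 198.9, 0.0)
Round half up → RGB(80, 199, 0)


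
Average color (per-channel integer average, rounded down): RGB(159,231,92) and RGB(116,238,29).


Midpoint: each channel = ⌊(C₁+C₂)/2⌋
R: ⌊(159+116)/2⌋ = 137
G: ⌊(231+238)/2⌋ = 234
B: ⌊(92+29)/2⌋ = 60
= RGB(137, 234, 60)


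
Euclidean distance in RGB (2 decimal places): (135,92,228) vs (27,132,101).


d = √[(R₁-R₂)² + (G₁-G₂)² + (B₁-B₂)²]
d = √[(135-27)² + (92-132)² + (228-101)²]
d = √[11664 + 1600 + 16129]
d = √29393
d ≈ 171.44


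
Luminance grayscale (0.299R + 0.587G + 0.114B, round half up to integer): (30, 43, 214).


Gray = 0.299×R + 0.587×G + 0.114×B
Gray = 0.299×30 + 0.587×43 + 0.114×214
Gray = 8.970 + 25.241 + 24.396
Gray = 58.607 → round half up → 59
Gray = 59


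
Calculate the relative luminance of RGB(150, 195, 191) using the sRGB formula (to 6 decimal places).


Linearize each channel (sRGB transfer function): c = v/255; c_lin = c/12.92 if c ≤ 0.04045, else ((c+0.055)/1.055)^2.4
  R: 150/255 ≈ 0.588235 > 0.04045 → ((0.588235+0.055)/1.055)^2.4 ≈ 0.304987
  G: 195/255 ≈ 0.764706 > 0.04045 → ((0.764706+0.055)/1.055)^2.4 ≈ 0.545724
  B: 191/255 ≈ 0.749020 > 0.04045 → ((0.749020+0.055)/1.055)^2.4 ≈ 0.520996
R_lin = 0.304987, G_lin = 0.545724, B_lin = 0.520996
L = 0.2126×R + 0.7152×G + 0.0722×B
L = 0.2126×0.304987 + 0.7152×0.545724 + 0.0722×0.520996
L ≈ 0.492758


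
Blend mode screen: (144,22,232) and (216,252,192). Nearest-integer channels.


Screen: C = 255 - (255-A)×(255-B)/255, rounded to nearest integer
R: 255 - (255-144)×(255-216)/255 = 255 - 4329/255 ≈ 255 - 16.976 = 238.024 → 238
G: 255 - (255-22)×(255-252)/255 = 255 - 699/255 ≈ 255 - 2.741 = 252.259 → 252
B: 255 - (255-232)×(255-192)/255 = 255 - 1449/255 ≈ 255 - 5.682 = 249.318 → 249
= RGB(238, 252, 249)


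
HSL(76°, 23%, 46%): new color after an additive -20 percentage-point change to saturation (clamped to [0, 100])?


Original S = 23%
Adjustment = -20 percentage points
New S = 23 + (-20) = 3
Clamp to [0, 100] → 3
= HSL(76°, 3%, 46%)


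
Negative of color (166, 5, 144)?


Invert: (255-R, 255-G, 255-B)
R: 255-166 = 89
G: 255-5 = 250
B: 255-144 = 111
= RGB(89, 250, 111)


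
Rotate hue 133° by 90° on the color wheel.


New hue = (H + rotation) mod 360
New hue = (133 + 90) mod 360
= 223 mod 360
= 223°


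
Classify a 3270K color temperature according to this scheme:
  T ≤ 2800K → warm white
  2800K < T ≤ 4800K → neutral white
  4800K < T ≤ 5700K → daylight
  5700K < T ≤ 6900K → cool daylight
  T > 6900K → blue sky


Temperature: 3270K
2800K < 3270K ≤ 4800K → neutral white
Classification: neutral white


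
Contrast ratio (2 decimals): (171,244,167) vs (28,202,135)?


Linearize each sRGB channel c=v/255: c/12.92 if c ≤ 0.04045 else ((c+0.055)/1.055)^2.4
L = 0.2126×R_lin + 0.7152×G_lin + 0.0722×B_lin
Color 1 (171,244,167):
  R=171: 171/255≈0.6706 > 0.04045 → ((0.6706+0.055)/1.055)^2.4 ≈ 0.40724
  G=244: 244/255≈0.9569 > 0.04045 → ((0.9569+0.055)/1.055)^2.4 ≈ 0.90466
  B=167: 167/255≈0.6549 > 0.04045 → ((0.6549+0.055)/1.055)^2.4 ≈ 0.38643
  L1 = 0.2126×0.40724 + 0.7152×0.90466 + 0.0722×0.38643 ≈ 0.76149
Color 2 (28,202,135):
  R=28: 28/255≈0.1098 > 0.04045 → ((0.1098+0.055)/1.055)^2.4 ≈ 0.01161
  G=202: 202/255≈0.7922 > 0.04045 → ((0.7922+0.055)/1.055)^2.4 ≈ 0.59062
  B=135: 135/255≈0.5294 > 0.04045 → ((0.5294+0.055)/1.055)^2.4 ≈ 0.24228
  L2 = 0.2126×0.01161 + 0.7152×0.59062 + 0.0722×0.24228 ≈ 0.44237
Lighter = 0.76149, Darker = 0.44237
Ratio = (L_lighter + 0.05) / (L_darker + 0.05)
Ratio = (0.76149 + 0.05) / (0.44237 + 0.05) = 0.81149 / 0.49237 ≈ 1.6481
Ratio ≈ 1.65:1


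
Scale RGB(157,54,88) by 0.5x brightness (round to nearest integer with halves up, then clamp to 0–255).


Multiply each channel by 0.5, round half up, clamp to [0, 255]
R: 157×0.5 = 78.5 → round → 79
G: 54×0.5 = 27
B: 88×0.5 = 44
= RGB(79, 27, 44)


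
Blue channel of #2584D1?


Color: #2584D1
R = 25 = 37
G = 84 = 132
B = D1 = 209
Blue = 209


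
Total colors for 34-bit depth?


Colors = 2^bits = 2^34
= 17,179,869,184 colors


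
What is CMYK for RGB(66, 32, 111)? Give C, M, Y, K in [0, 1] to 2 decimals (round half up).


R'=66/255≈0.2588, G'=32/255≈0.1255, B'=111/255≈0.4353
K = 1 - max(R',G',B') = 1 - 111/255 = 144/255 = 0.56470… → 0.56
(1-R'-K)/(1-K) simplifies to (max-R)/max with max = 111:
C = (111-66)/111 = 45/111 = 0.40540… → 0.41
M = (111-32)/111 = 79/111 = 0.71171… → 0.71
Y = (111-111)/111 = 0/111 = 0 → 0.00
= CMYK(0.41, 0.71, 0.00, 0.56)


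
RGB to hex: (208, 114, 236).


R = 208 → D0 (hex)
G = 114 → 72 (hex)
B = 236 → EC (hex)
Hex = #D072EC


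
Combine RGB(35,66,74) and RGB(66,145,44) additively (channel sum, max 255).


Additive: each channel = min(255, C₁+C₂)
R: 35+66 = 101 → 101
G: 66+145 = 211 → 211
B: 74+44 = 118 → 118
= RGB(101, 211, 118)


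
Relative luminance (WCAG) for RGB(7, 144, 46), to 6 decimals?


Linearize each channel (sRGB transfer function): c = v/255; c_lin = c/12.92 if c ≤ 0.04045, else ((c+0.055)/1.055)^2.4
  R: 7/255 ≈ 0.027451 ≤ 0.04045 → 0.027451/12.92 ≈ 0.002125
  G: 144/255 ≈ 0.564706 > 0.04045 → ((0.564706+0.055)/1.055)^2.4 ≈ 0.278894
  B: 46/255 ≈ 0.180392 > 0.04045 → ((0.180392+0.055)/1.055)^2.4 ≈ 0.027321
R_lin = 0.002125, G_lin = 0.278894, B_lin = 0.027321
L = 0.2126×R + 0.7152×G + 0.0722×B
L = 0.2126×0.002125 + 0.7152×0.278894 + 0.0722×0.027321
L ≈ 0.201889


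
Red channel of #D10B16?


Color: #D10B16
R = D1 = 209
G = 0B = 11
B = 16 = 22
Red = 209


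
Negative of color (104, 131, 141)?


Invert: (255-R, 255-G, 255-B)
R: 255-104 = 151
G: 255-131 = 124
B: 255-141 = 114
= RGB(151, 124, 114)


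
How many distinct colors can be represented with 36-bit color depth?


Colors = 2^bits = 2^36
= 68,719,476,736 colors


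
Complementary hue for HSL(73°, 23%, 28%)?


Complement = opposite side of color wheel = hue + 180°
H' = (73 + 180) mod 360 = 253°
S and L unchanged.
= HSL(253°, 23%, 28%)


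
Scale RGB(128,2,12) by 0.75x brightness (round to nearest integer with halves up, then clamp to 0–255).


Multiply each channel by 0.75, round half up, clamp to [0, 255]
R: 128×0.75 = 96
G: 2×0.75 = 1.5 → round → 2
B: 12×0.75 = 9
= RGB(96, 2, 9)


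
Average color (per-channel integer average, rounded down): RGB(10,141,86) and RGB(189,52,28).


Midpoint: each channel = ⌊(C₁+C₂)/2⌋
R: ⌊(10+189)/2⌋ = 99
G: ⌊(141+52)/2⌋ = 96
B: ⌊(86+28)/2⌋ = 57
= RGB(99, 96, 57)


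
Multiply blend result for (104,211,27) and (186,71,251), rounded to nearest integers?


Multiply: C = A×B/255, rounded to nearest integer
R: 104×186/255 = 19344/255 ≈ 75.859 → 76
G: 211×71/255 = 14981/255 ≈ 58.749 → 59
B: 27×251/255 = 6777/255 ≈ 26.576 → 27
= RGB(76, 59, 27)


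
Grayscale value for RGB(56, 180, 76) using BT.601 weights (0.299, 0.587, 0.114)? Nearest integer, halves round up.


Gray = 0.299×R + 0.587×G + 0.114×B
Gray = 0.299×56 + 0.587×180 + 0.114×76
Gray = 16.744 + 105.660 + 8.664
Gray = 131.068 → round half up → 131
Gray = 131


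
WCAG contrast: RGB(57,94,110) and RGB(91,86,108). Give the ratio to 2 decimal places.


Linearize each sRGB channel c=v/255: c/12.92 if c ≤ 0.04045 else ((c+0.055)/1.055)^2.4
L = 0.2126×R_lin + 0.7152×G_lin + 0.0722×B_lin
Color 1 (57,94,110):
  R=57: 57/255≈0.2235 > 0.04045 → ((0.2235+0.055)/1.055)^2.4 ≈ 0.04092
  G=94: 94/255≈0.3686 > 0.04045 → ((0.3686+0.055)/1.055)^2.4 ≈ 0.11193
  B=110: 110/255≈0.4314 > 0.04045 → ((0.4314+0.055)/1.055)^2.4 ≈ 0.15593
  L1 = 0.2126×0.04092 + 0.7152×0.11193 + 0.0722×0.15593 ≈ 0.10001
Color 2 (91,86,108):
  R=91: 91/255≈0.3569 > 0.04045 → ((0.3569+0.055)/1.055)^2.4 ≈ 0.10462
  G=86: 86/255≈0.3373 > 0.04045 → ((0.3373+0.055)/1.055)^2.4 ≈ 0.09306
  B=108: 108/255≈0.4235 > 0.04045 → ((0.4235+0.055)/1.055)^2.4 ≈ 0.14996
  L2 = 0.2126×0.10462 + 0.7152×0.09306 + 0.0722×0.14996 ≈ 0.09962
Lighter = 0.10001, Darker = 0.09962
Ratio = (L_lighter + 0.05) / (L_darker + 0.05)
Ratio = (0.10001 + 0.05) / (0.09962 + 0.05) = 0.15001 / 0.14962 ≈ 1.0026
Ratio ≈ 1.00:1


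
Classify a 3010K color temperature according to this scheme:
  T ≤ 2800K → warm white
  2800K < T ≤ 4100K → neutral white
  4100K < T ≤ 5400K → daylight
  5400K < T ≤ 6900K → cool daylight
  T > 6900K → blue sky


Temperature: 3010K
2800K < 3010K ≤ 4100K → neutral white
Classification: neutral white


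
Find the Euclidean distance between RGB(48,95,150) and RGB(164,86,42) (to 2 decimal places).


d = √[(R₁-R₂)² + (G₁-G₂)² + (B₁-B₂)²]
d = √[(48-164)² + (95-86)² + (150-42)²]
d = √[13456 + 81 + 11664]
d = √25201
d ≈ 158.75


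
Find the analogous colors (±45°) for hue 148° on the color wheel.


Base hue: 148°
Left analog: (148 - 45) mod 360 = 103°
Right analog: (148 + 45) mod 360 = 193°
Analogous hues = 103° and 193°


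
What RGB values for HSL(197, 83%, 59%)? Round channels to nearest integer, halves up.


H=197°, S=0.83, L=0.59
C = (1-|2L-1|)×S = (1-|0.18|)×0.83 = 0.6806
H' = H/60 = 197/60 ≈ 3.2833; X = C×(1-|H' mod 2 - 1|) ≈ 0.4878
m = L - C/2 = 0.59 - 0.3403 = 0.2497
Sector ⌊H'⌋ = 3 → (R',G',B') = (0.0, ≈0.4878, 0.6806)
RGB = ((R'+m)×255, (G'+m)×255, (B'+m)×255) = (63.6735, 188.05315, 237.2265)
Round half up → RGB(64, 188, 237)


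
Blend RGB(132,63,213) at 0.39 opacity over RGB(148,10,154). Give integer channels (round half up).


C = α×F + (1-α)×B, with 1-α = 0.61
R: 0.39×132 + 0.61×148 = 51.48 + 90.28 = 141.76 → 142
G: 0.39×63 + 0.61×10 = 24.57 + 6.10 = 30.67 → 31
B: 0.39×213 + 0.61×154 = 83.07 + 93.94 = 177.01 → 177
= RGB(142, 31, 177)


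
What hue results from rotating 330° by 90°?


New hue = (H + rotation) mod 360
New hue = (330 + 90) mod 360
= 420 mod 360
= 60°


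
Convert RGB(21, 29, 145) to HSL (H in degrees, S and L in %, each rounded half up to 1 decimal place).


Normalize: R'=21/255≈0.0824, G'=29/255≈0.1137, B'=145/255≈0.5686
Max=145/255, Min=21/255, Δ=Max-Min=124/255
L = (Max+Min)/2 = (145+21)/510 = 166/510 = 0.32549… → L = 32.5%
L ≤ 0.5 → S = Δ/(Max+Min) = 124/(145+21) = 124/166 = 0.74698… → S = 74.7%
(the 1/255 factors cancel in S and H, so raw channel differences can be used)
Max is B' → H = 60 × ((R-G)/Δ + 4) = 60 × ((21-29)/124 + 4)
  -8/124 + 4 = -0.0645… + 4 = 3.9354…
  H = 60 × 3.9354… = 236.129…° → H = 236.1°
= HSL(236.1°, 74.7%, 32.5%)


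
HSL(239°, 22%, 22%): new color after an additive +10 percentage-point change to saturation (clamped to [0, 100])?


Original S = 22%
Adjustment = +10 percentage points
New S = 22 + (10) = 32
Clamp to [0, 100] → 32
= HSL(239°, 32%, 22%)


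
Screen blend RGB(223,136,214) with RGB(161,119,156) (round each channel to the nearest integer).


Screen: C = 255 - (255-A)×(255-B)/255, rounded to nearest integer
R: 255 - (255-223)×(255-161)/255 = 255 - 3008/255 ≈ 255 - 11.796 = 243.204 → 243
G: 255 - (255-136)×(255-119)/255 = 255 - 16184/255 ≈ 255 - 63.467 = 191.533 → 192
B: 255 - (255-214)×(255-156)/255 = 255 - 4059/255 ≈ 255 - 15.918 = 239.082 → 239
= RGB(243, 192, 239)


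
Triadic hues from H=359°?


Triadic: equally spaced at 120° intervals
H1 = 359°
H2 = (359 + 120) mod 360 = 119°
H3 = (359 + 240) mod 360 = 239°
Triadic = 359°, 119°, 239°


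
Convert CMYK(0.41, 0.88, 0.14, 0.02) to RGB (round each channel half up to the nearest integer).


R = 255 × (1-C) × (1-K) = 255 × 0.59 × 0.98 = 147.441 → 147
G = 255 × (1-M) × (1-K) = 255 × 0.12 × 0.98 = 29.988 → 30
B = 255 × (1-Y) × (1-K) = 255 × 0.86 × 0.98 = 214.914 → 215
= RGB(147, 30, 215)


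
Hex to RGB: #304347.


30 → 48 (R)
43 → 67 (G)
47 → 71 (B)
= RGB(48, 67, 71)


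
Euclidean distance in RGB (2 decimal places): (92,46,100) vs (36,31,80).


d = √[(R₁-R₂)² + (G₁-G₂)² + (B₁-B₂)²]
d = √[(92-36)² + (46-31)² + (100-80)²]
d = √[3136 + 225 + 400]
d = √3761
d ≈ 61.33


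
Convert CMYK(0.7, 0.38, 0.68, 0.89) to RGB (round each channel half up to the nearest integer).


R = 255 × (1-C) × (1-K) = 255 × 0.30 × 0.11 = 8.415 → 8
G = 255 × (1-M) × (1-K) = 255 × 0.62 × 0.11 = 17.391 → 17
B = 255 × (1-Y) × (1-K) = 255 × 0.32 × 0.11 = 8.976 → 9
= RGB(8, 17, 9)


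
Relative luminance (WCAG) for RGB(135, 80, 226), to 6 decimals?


Linearize each channel (sRGB transfer function): c = v/255; c_lin = c/12.92 if c ≤ 0.04045, else ((c+0.055)/1.055)^2.4
  R: 135/255 ≈ 0.529412 > 0.04045 → ((0.529412+0.055)/1.055)^2.4 ≈ 0.242281
  G: 80/255 ≈ 0.313725 > 0.04045 → ((0.313725+0.055)/1.055)^2.4 ≈ 0.080220
  B: 226/255 ≈ 0.886275 > 0.04045 → ((0.886275+0.055)/1.055)^2.4 ≈ 0.760525
R_lin = 0.242281, G_lin = 0.080220, B_lin = 0.760525
L = 0.2126×R + 0.7152×G + 0.0722×B
L = 0.2126×0.242281 + 0.7152×0.080220 + 0.0722×0.760525
L ≈ 0.163792


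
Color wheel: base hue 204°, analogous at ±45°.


Base hue: 204°
Left analog: (204 - 45) mod 360 = 159°
Right analog: (204 + 45) mod 360 = 249°
Analogous hues = 159° and 249°


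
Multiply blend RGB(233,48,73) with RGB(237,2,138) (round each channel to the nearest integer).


Multiply: C = A×B/255, rounded to nearest integer
R: 233×237/255 = 55221/255 ≈ 216.553 → 217
G: 48×2/255 = 96/255 ≈ 0.376 → 0
B: 73×138/255 = 10074/255 ≈ 39.506 → 40
= RGB(217, 0, 40)


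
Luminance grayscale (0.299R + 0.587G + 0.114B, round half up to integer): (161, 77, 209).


Gray = 0.299×R + 0.587×G + 0.114×B
Gray = 0.299×161 + 0.587×77 + 0.114×209
Gray = 48.139 + 45.199 + 23.826
Gray = 117.164 → round half up → 117
Gray = 117


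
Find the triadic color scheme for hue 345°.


Triadic: equally spaced at 120° intervals
H1 = 345°
H2 = (345 + 120) mod 360 = 105°
H3 = (345 + 240) mod 360 = 225°
Triadic = 345°, 105°, 225°


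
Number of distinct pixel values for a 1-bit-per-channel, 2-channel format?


Total bits = 1 bits/channel × 2 channels = 2 bits
Distinct pixel values = 2^2
= 4 pixel values


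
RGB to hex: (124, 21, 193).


R = 124 → 7C (hex)
G = 21 → 15 (hex)
B = 193 → C1 (hex)
Hex = #7C15C1


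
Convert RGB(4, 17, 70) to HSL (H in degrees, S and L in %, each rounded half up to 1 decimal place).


Normalize: R'=4/255≈0.0157, G'=17/255≈0.0667, B'=70/255≈0.2745
Max=70/255, Min=4/255, Δ=Max-Min=66/255
L = (Max+Min)/2 = (70+4)/510 = 74/510 = 0.14509… → L = 14.5%
L ≤ 0.5 → S = Δ/(Max+Min) = 66/(70+4) = 66/74 = 0.89189… → S = 89.2%
(the 1/255 factors cancel in S and H, so raw channel differences can be used)
Max is B' → H = 60 × ((R-G)/Δ + 4) = 60 × ((4-17)/66 + 4)
  -13/66 + 4 = -0.1969… + 4 = 3.8030…
  H = 60 × 3.8030… = 228.181…° → H = 228.2°
= HSL(228.2°, 89.2%, 14.5%)


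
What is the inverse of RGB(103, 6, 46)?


Invert: (255-R, 255-G, 255-B)
R: 255-103 = 152
G: 255-6 = 249
B: 255-46 = 209
= RGB(152, 249, 209)


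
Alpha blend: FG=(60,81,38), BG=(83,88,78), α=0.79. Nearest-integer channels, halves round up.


C = α×F + (1-α)×B, with 1-α = 0.21
R: 0.79×60 + 0.21×83 = 47.40 + 17.43 = 64.83 → 65
G: 0.79×81 + 0.21×88 = 63.99 + 18.48 = 82.47 → 82
B: 0.79×38 + 0.21×78 = 30.02 + 16.38 = 46.40 → 46
= RGB(65, 82, 46)


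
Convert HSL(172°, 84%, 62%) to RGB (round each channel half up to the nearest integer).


H=172°, S=0.84, L=0.62
C = (1-|2L-1|)×S = (1-|0.24|)×0.84 = 0.6384
H' = H/60 = 172/60 ≈ 2.8667; X = C×(1-|H' mod 2 - 1|) = 0.55328
m = L - C/2 = 0.62 - 0.3192 = 0.3008
Sector ⌊H'⌋ = 2 → (R',G',B') = (0.0, 0.6384, 0.55328)
RGB = ((R'+m)×255, (G'+m)×255, (B'+m)×255) = (76.704, 239.496, 217.7904)
Round half up → RGB(77, 239, 218)


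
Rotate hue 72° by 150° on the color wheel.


New hue = (H + rotation) mod 360
New hue = (72 + 150) mod 360
= 222 mod 360
= 222°


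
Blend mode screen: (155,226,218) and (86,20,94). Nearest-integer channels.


Screen: C = 255 - (255-A)×(255-B)/255, rounded to nearest integer
R: 255 - (255-155)×(255-86)/255 = 255 - 16900/255 ≈ 255 - 66.275 = 188.725 → 189
G: 255 - (255-226)×(255-20)/255 = 255 - 6815/255 ≈ 255 - 26.725 = 228.275 → 228
B: 255 - (255-218)×(255-94)/255 = 255 - 5957/255 ≈ 255 - 23.361 = 231.639 → 232
= RGB(189, 228, 232)


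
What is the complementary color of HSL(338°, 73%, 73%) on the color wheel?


Complement = opposite side of color wheel = hue + 180°
H' = (338 + 180) mod 360 = 158°
S and L unchanged.
= HSL(158°, 73%, 73%)


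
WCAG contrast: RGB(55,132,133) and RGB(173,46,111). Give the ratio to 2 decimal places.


Linearize each sRGB channel c=v/255: c/12.92 if c ≤ 0.04045 else ((c+0.055)/1.055)^2.4
L = 0.2126×R_lin + 0.7152×G_lin + 0.0722×B_lin
Color 1 (55,132,133):
  R=55: 55/255≈0.2157 > 0.04045 → ((0.2157+0.055)/1.055)^2.4 ≈ 0.03820
  G=132: 132/255≈0.5176 > 0.04045 → ((0.5176+0.055)/1.055)^2.4 ≈ 0.23074
  B=133: 133/255≈0.5216 > 0.04045 → ((0.5216+0.055)/1.055)^2.4 ≈ 0.23455
  L1 = 0.2126×0.03820 + 0.7152×0.23074 + 0.0722×0.23455 ≈ 0.19008
Color 2 (173,46,111):
  R=173: 173/255≈0.6784 > 0.04045 → ((0.6784+0.055)/1.055)^2.4 ≈ 0.41789
  G=46: 46/255≈0.1804 > 0.04045 → ((0.1804+0.055)/1.055)^2.4 ≈ 0.02732
  B=111: 111/255≈0.4353 > 0.04045 → ((0.4353+0.055)/1.055)^2.4 ≈ 0.15896
  L2 = 0.2126×0.41789 + 0.7152×0.02732 + 0.0722×0.15896 ≈ 0.11986
Lighter = 0.19008, Darker = 0.11986
Ratio = (L_lighter + 0.05) / (L_darker + 0.05)
Ratio = (0.19008 + 0.05) / (0.11986 + 0.05) = 0.24008 / 0.16986 ≈ 1.4134
Ratio ≈ 1.41:1


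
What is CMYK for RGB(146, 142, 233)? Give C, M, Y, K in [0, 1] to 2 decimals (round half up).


R'=146/255≈0.5725, G'=142/255≈0.5569, B'=233/255≈0.9137
K = 1 - max(R',G',B') = 1 - 233/255 = 22/255 = 0.08627… → 0.09
(1-R'-K)/(1-K) simplifies to (max-R)/max with max = 233:
C = (233-146)/233 = 87/233 = 0.37339… → 0.37
M = (233-142)/233 = 91/233 = 0.39055… → 0.39
Y = (233-233)/233 = 0/233 = 0 → 0.00
= CMYK(0.37, 0.39, 0.00, 0.09)


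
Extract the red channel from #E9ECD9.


Color: #E9ECD9
R = E9 = 233
G = EC = 236
B = D9 = 217
Red = 233


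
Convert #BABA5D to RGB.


BA → 186 (R)
BA → 186 (G)
5D → 93 (B)
= RGB(186, 186, 93)


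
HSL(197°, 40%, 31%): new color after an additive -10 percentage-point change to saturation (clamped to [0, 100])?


Original S = 40%
Adjustment = -10 percentage points
New S = 40 + (-10) = 30
Clamp to [0, 100] → 30
= HSL(197°, 30%, 31%)


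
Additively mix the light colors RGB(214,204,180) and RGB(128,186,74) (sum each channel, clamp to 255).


Additive: each channel = min(255, C₁+C₂)
R: 214+128 = 342 → 255
G: 204+186 = 390 → 255
B: 180+74 = 254 → 254
= RGB(255, 255, 254)


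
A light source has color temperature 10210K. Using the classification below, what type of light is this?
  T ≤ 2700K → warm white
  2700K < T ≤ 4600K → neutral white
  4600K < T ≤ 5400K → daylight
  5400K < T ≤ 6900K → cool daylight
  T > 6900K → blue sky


Temperature: 10210K
10210K > 6900K → blue sky
Classification: blue sky


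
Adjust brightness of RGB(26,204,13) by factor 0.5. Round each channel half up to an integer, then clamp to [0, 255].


Multiply each channel by 0.5, round half up, clamp to [0, 255]
R: 26×0.5 = 13
G: 204×0.5 = 102
B: 13×0.5 = 6.5 → round → 7
= RGB(13, 102, 7)


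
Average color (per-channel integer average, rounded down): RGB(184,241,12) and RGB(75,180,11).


Midpoint: each channel = ⌊(C₁+C₂)/2⌋
R: ⌊(184+75)/2⌋ = 129
G: ⌊(241+180)/2⌋ = 210
B: ⌊(12+11)/2⌋ = 11
= RGB(129, 210, 11)


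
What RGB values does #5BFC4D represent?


5B → 91 (R)
FC → 252 (G)
4D → 77 (B)
= RGB(91, 252, 77)


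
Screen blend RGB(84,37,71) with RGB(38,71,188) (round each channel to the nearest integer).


Screen: C = 255 - (255-A)×(255-B)/255, rounded to nearest integer
R: 255 - (255-84)×(255-38)/255 = 255 - 37107/255 ≈ 255 - 145.518 = 109.482 → 109
G: 255 - (255-37)×(255-71)/255 = 255 - 40112/255 ≈ 255 - 157.302 = 97.698 → 98
B: 255 - (255-71)×(255-188)/255 = 255 - 12328/255 ≈ 255 - 48.345 = 206.655 → 207
= RGB(109, 98, 207)


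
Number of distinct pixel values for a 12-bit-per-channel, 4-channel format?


Total bits = 12 bits/channel × 4 channels = 48 bits
Distinct pixel values = 2^48
= 281,474,976,710,656 pixel values


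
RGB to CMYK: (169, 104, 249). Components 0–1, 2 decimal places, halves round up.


R'=169/255≈0.6627, G'=104/255≈0.4078, B'=249/255≈0.9765
K = 1 - max(R',G',B') = 1 - 249/255 = 6/255 = 0.02352… → 0.02
(1-R'-K)/(1-K) simplifies to (max-R)/max with max = 249:
C = (249-169)/249 = 80/249 = 0.32128… → 0.32
M = (249-104)/249 = 145/249 = 0.58232… → 0.58
Y = (249-249)/249 = 0/249 = 0 → 0.00
= CMYK(0.32, 0.58, 0.00, 0.02)


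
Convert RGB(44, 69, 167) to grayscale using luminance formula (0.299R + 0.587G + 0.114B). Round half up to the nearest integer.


Gray = 0.299×R + 0.587×G + 0.114×B
Gray = 0.299×44 + 0.587×69 + 0.114×167
Gray = 13.156 + 40.503 + 19.038
Gray = 72.697 → round half up → 73
Gray = 73


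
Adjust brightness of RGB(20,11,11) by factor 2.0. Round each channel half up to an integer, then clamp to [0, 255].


Multiply each channel by 2.0, round half up, clamp to [0, 255]
R: 20×2.0 = 40
G: 11×2.0 = 22
B: 11×2.0 = 22
= RGB(40, 22, 22)


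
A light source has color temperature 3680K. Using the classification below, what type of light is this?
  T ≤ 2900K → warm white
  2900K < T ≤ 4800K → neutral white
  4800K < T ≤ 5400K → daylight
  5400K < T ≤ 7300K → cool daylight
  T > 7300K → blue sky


Temperature: 3680K
2900K < 3680K ≤ 4800K → neutral white
Classification: neutral white


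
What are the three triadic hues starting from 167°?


Triadic: equally spaced at 120° intervals
H1 = 167°
H2 = (167 + 120) mod 360 = 287°
H3 = (167 + 240) mod 360 = 47°
Triadic = 167°, 287°, 47°


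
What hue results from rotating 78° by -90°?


New hue = (H + rotation) mod 360
New hue = (78 -90) mod 360
= -12 mod 360
= 348°


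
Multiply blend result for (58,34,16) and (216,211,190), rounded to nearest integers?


Multiply: C = A×B/255, rounded to nearest integer
R: 58×216/255 = 12528/255 ≈ 49.129 → 49
G: 34×211/255 = 7174/255 ≈ 28.133 → 28
B: 16×190/255 = 3040/255 ≈ 11.922 → 12
= RGB(49, 28, 12)


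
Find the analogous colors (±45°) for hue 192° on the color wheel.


Base hue: 192°
Left analog: (192 - 45) mod 360 = 147°
Right analog: (192 + 45) mod 360 = 237°
Analogous hues = 147° and 237°


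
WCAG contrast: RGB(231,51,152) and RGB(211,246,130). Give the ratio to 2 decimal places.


Linearize each sRGB channel c=v/255: c/12.92 if c ≤ 0.04045 else ((c+0.055)/1.055)^2.4
L = 0.2126×R_lin + 0.7152×G_lin + 0.0722×B_lin
Color 1 (231,51,152):
  R=231: 231/255≈0.9059 > 0.04045 → ((0.9059+0.055)/1.055)^2.4 ≈ 0.79910
  G=51: 51/255≈0.2000 > 0.04045 → ((0.2000+0.055)/1.055)^2.4 ≈ 0.03310
  B=152: 152/255≈0.5961 > 0.04045 → ((0.5961+0.055)/1.055)^2.4 ≈ 0.31399
  L1 = 0.2126×0.79910 + 0.7152×0.03310 + 0.0722×0.31399 ≈ 0.21624
Color 2 (211,246,130):
  R=211: 211/255≈0.8275 > 0.04045 → ((0.8275+0.055)/1.055)^2.4 ≈ 0.65141
  G=246: 246/255≈0.9647 > 0.04045 → ((0.9647+0.055)/1.055)^2.4 ≈ 0.92158
  B=130: 130/255≈0.5098 > 0.04045 → ((0.5098+0.055)/1.055)^2.4 ≈ 0.22323
  L2 = 0.2126×0.65141 + 0.7152×0.92158 + 0.0722×0.22323 ≈ 0.81372
Lighter = 0.81372, Darker = 0.21624
Ratio = (L_lighter + 0.05) / (L_darker + 0.05)
Ratio = (0.81372 + 0.05) / (0.21624 + 0.05) = 0.86372 / 0.26624 ≈ 3.2442
Ratio ≈ 3.24:1


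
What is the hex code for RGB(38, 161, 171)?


R = 38 → 26 (hex)
G = 161 → A1 (hex)
B = 171 → AB (hex)
Hex = #26A1AB


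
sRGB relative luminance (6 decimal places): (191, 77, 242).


Linearize each channel (sRGB transfer function): c = v/255; c_lin = c/12.92 if c ≤ 0.04045, else ((c+0.055)/1.055)^2.4
  R: 191/255 ≈ 0.749020 > 0.04045 → ((0.749020+0.055)/1.055)^2.4 ≈ 0.520996
  G: 77/255 ≈ 0.301961 > 0.04045 → ((0.301961+0.055)/1.055)^2.4 ≈ 0.074214
  B: 242/255 ≈ 0.949020 > 0.04045 → ((0.949020+0.055)/1.055)^2.4 ≈ 0.887923
R_lin = 0.520996, G_lin = 0.074214, B_lin = 0.887923
L = 0.2126×R + 0.7152×G + 0.0722×B
L = 0.2126×0.520996 + 0.7152×0.074214 + 0.0722×0.887923
L ≈ 0.227949
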